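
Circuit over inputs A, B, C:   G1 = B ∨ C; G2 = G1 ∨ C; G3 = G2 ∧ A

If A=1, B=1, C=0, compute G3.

G1 = 1 ∨ 0 = 1
G2 = 1 ∨ 0 = 1
G3 = 1 ∧ 1 = 1

1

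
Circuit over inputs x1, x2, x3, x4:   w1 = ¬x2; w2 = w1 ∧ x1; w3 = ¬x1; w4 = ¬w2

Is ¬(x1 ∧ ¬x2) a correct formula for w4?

w1 = ¬x2
w2 = w1 ∧ x1 = ¬x2 ∧ x1
w4 = ¬w2 = ¬(¬x2 ∧ x1)
At x1=1, x2=0, x3=0, x4=0: circuit gives 0, formula gives 0.
At x1=0, x2=0, x3=0, x4=0: circuit gives 1, formula gives 1.
Agrees on all 16 inputs.

Yes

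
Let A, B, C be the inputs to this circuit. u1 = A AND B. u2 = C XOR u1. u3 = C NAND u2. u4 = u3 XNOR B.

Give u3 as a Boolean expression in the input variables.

C NAND (C XOR (A AND B))

u1 = A AND B
u2 = C XOR u1 = C XOR (A AND B)
u3 = C NAND u2 = C NAND (C XOR (A AND B))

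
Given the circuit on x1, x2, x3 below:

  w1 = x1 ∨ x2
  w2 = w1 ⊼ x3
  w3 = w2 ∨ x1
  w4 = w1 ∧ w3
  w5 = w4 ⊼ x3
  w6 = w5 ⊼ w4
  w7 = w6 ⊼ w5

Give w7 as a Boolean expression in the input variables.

w1 = x1 ∨ x2
w2 = w1 ⊼ x3 = (x1 ∨ x2) ⊼ x3
w3 = w2 ∨ x1 = ((x1 ∨ x2) ⊼ x3) ∨ x1
w4 = w1 ∧ w3 = (x1 ∨ x2) ∧ (((x1 ∨ x2) ⊼ x3) ∨ x1)
w5 = w4 ⊼ x3 = ((x1 ∨ x2) ∧ (((x1 ∨ x2) ⊼ x3) ∨ x1)) ⊼ x3
w6 = w5 ⊼ w4 = (((x1 ∨ x2) ∧ (((x1 ∨ x2) ⊼ x3) ∨ x1)) ⊼ x3) ⊼ ((x1 ∨ x2) ∧ (((x1 ∨ x2) ⊼ x3) ∨ x1))
w7 = w6 ⊼ w5 = ((((x1 ∨ x2) ∧ (((x1 ∨ x2) ⊼ x3) ∨ x1)) ⊼ x3) ⊼ ((x1 ∨ x2) ∧ (((x1 ∨ x2) ⊼ x3) ∨ x1))) ⊼ (((x1 ∨ x2) ∧ (((x1 ∨ x2) ⊼ x3) ∨ x1)) ⊼ x3)

((((x1 ∨ x2) ∧ (((x1 ∨ x2) ⊼ x3) ∨ x1)) ⊼ x3) ⊼ ((x1 ∨ x2) ∧ (((x1 ∨ x2) ⊼ x3) ∨ x1))) ⊼ (((x1 ∨ x2) ∧ (((x1 ∨ x2) ⊼ x3) ∨ x1)) ⊼ x3)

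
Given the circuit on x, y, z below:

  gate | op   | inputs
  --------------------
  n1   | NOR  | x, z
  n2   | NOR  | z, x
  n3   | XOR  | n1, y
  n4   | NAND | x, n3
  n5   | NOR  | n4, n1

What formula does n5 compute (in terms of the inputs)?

n1 = x NOR z
n3 = n1 XOR y = (x NOR z) XOR y
n4 = x NAND n3 = x NAND ((x NOR z) XOR y)
n5 = n4 NOR n1 = (x NAND ((x NOR z) XOR y)) NOR (x NOR z)

(x NAND ((x NOR z) XOR y)) NOR (x NOR z)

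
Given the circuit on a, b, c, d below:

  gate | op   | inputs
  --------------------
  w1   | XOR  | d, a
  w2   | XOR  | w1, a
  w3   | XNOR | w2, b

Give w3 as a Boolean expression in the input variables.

w1 = d XOR a
w2 = w1 XOR a = (d XOR a) XOR a
w3 = w2 XNOR b = ((d XOR a) XOR a) XNOR b

((d XOR a) XOR a) XNOR b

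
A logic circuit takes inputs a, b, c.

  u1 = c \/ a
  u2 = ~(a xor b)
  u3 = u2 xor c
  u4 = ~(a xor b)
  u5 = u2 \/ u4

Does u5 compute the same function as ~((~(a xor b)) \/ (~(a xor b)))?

No

u2 = ~(a xor b)
u4 = ~(a xor b)
u5 = u2 \/ u4 = (~(a xor b)) \/ (~(a xor b))
At a=0, b=0, c=0: circuit gives 1, formula gives 0.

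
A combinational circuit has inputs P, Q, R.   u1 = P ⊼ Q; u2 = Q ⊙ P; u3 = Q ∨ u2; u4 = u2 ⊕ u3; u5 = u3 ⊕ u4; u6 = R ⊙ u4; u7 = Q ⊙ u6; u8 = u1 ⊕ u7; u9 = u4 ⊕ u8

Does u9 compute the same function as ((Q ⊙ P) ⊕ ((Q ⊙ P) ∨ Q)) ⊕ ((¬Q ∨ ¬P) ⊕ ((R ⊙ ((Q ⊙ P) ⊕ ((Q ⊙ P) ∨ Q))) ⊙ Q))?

u1 = P ⊼ Q
u2 = Q ⊙ P
u3 = Q ∨ u2 = Q ∨ (Q ⊙ P)
u4 = u2 ⊕ u3 = (Q ⊙ P) ⊕ (Q ∨ (Q ⊙ P))
u6 = R ⊙ u4 = R ⊙ ((Q ⊙ P) ⊕ (Q ∨ (Q ⊙ P)))
u7 = Q ⊙ u6 = Q ⊙ (R ⊙ ((Q ⊙ P) ⊕ (Q ∨ (Q ⊙ P))))
u8 = u1 ⊕ u7 = (P ⊼ Q) ⊕ (Q ⊙ (R ⊙ ((Q ⊙ P) ⊕ (Q ∨ (Q ⊙ P)))))
u9 = u4 ⊕ u8 = ((Q ⊙ P) ⊕ (Q ∨ (Q ⊙ P))) ⊕ ((P ⊼ Q) ⊕ (Q ⊙ (R ⊙ ((Q ⊙ P) ⊕ (Q ∨ (Q ⊙ P))))))
At P=0, Q=0, R=1: circuit gives 0, formula gives 0.
At P=0, Q=0, R=0: circuit gives 1, formula gives 1.
Agrees on all 8 inputs.

Yes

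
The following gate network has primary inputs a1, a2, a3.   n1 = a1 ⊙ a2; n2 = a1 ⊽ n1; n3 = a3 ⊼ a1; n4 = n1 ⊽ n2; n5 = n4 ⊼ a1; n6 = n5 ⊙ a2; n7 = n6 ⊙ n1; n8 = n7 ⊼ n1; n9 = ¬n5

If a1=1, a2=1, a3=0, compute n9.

0

n1 = 1 ⊙ 1 = 1
n2 = 1 ⊽ 1 = 0
n4 = 1 ⊽ 0 = 0
n5 = 0 ⊼ 1 = 1
n9 = ¬1 = 0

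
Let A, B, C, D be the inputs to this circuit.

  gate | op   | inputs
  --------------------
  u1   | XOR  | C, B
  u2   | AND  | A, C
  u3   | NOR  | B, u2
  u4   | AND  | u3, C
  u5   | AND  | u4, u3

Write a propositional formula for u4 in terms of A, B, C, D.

u2 = A AND C
u3 = B NOR u2 = B NOR (A AND C)
u4 = u3 AND C = (B NOR (A AND C)) AND C

(B NOR (A AND C)) AND C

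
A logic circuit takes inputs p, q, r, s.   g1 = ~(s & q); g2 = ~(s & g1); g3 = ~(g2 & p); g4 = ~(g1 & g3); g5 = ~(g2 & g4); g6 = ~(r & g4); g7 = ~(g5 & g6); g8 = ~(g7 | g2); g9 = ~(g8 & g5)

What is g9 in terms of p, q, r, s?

~((~((~((~((~(s & (~(s & q)))) & (~((~(s & q)) & (~((~(s & (~(s & q)))) & p)))))) & (~(r & (~((~(s & q)) & (~((~(s & (~(s & q)))) & p)))))))) | (~(s & (~(s & q)))))) & (~((~(s & (~(s & q)))) & (~((~(s & q)) & (~((~(s & (~(s & q)))) & p)))))))

g1 = ~(s & q)
g2 = ~(s & g1) = ~(s & (~(s & q)))
g3 = ~(g2 & p) = ~((~(s & (~(s & q)))) & p)
g4 = ~(g1 & g3) = ~((~(s & q)) & (~((~(s & (~(s & q)))) & p)))
g5 = ~(g2 & g4) = ~((~(s & (~(s & q)))) & (~((~(s & q)) & (~((~(s & (~(s & q)))) & p)))))
g6 = ~(r & g4) = ~(r & (~((~(s & q)) & (~((~(s & (~(s & q)))) & p)))))
g7 = ~(g5 & g6) = ~((~((~(s & (~(s & q)))) & (~((~(s & q)) & (~((~(s & (~(s & q)))) & p)))))) & (~(r & (~((~(s & q)) & (~((~(s & (~(s & q)))) & p)))))))
g8 = ~(g7 | g2) = ~((~((~((~(s & (~(s & q)))) & (~((~(s & q)) & (~((~(s & (~(s & q)))) & p)))))) & (~(r & (~((~(s & q)) & (~((~(s & (~(s & q)))) & p)))))))) | (~(s & (~(s & q)))))
g9 = ~(g8 & g5) = ~((~((~((~((~(s & (~(s & q)))) & (~((~(s & q)) & (~((~(s & (~(s & q)))) & p)))))) & (~(r & (~((~(s & q)) & (~((~(s & (~(s & q)))) & p)))))))) | (~(s & (~(s & q)))))) & (~((~(s & (~(s & q)))) & (~((~(s & q)) & (~((~(s & (~(s & q)))) & p)))))))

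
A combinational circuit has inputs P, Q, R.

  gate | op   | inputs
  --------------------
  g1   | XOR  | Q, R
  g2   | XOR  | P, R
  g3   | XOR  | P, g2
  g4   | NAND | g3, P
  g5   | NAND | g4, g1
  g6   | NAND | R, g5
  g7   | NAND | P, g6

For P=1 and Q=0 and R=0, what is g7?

g1 = 0 XOR 0 = 0
g2 = 1 XOR 0 = 1
g3 = 1 XOR 1 = 0
g4 = 0 NAND 1 = 1
g5 = 1 NAND 0 = 1
g6 = 0 NAND 1 = 1
g7 = 1 NAND 1 = 0

0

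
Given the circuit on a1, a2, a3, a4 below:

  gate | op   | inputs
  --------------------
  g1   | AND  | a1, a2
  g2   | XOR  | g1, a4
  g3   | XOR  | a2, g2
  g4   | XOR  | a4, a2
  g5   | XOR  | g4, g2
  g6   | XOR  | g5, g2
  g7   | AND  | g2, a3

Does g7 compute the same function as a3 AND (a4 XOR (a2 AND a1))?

Yes

g1 = a1 AND a2
g2 = g1 XOR a4 = (a1 AND a2) XOR a4
g7 = g2 AND a3 = ((a1 AND a2) XOR a4) AND a3
At a1=0, a2=0, a3=0, a4=0: circuit gives 0, formula gives 0.
At a1=0, a2=0, a3=1, a4=1: circuit gives 1, formula gives 1.
Agrees on all 16 inputs.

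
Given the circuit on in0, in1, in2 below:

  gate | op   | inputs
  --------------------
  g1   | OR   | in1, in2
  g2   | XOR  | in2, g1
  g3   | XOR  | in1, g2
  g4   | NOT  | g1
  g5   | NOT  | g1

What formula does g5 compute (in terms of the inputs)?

NOT (in1 OR in2)

g1 = in1 OR in2
g5 = NOT g1 = NOT (in1 OR in2)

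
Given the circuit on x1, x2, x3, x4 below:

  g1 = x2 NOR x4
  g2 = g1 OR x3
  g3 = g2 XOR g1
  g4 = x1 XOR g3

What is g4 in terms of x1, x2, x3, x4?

g1 = x2 NOR x4
g2 = g1 OR x3 = (x2 NOR x4) OR x3
g3 = g2 XOR g1 = ((x2 NOR x4) OR x3) XOR (x2 NOR x4)
g4 = x1 XOR g3 = x1 XOR (((x2 NOR x4) OR x3) XOR (x2 NOR x4))

x1 XOR (((x2 NOR x4) OR x3) XOR (x2 NOR x4))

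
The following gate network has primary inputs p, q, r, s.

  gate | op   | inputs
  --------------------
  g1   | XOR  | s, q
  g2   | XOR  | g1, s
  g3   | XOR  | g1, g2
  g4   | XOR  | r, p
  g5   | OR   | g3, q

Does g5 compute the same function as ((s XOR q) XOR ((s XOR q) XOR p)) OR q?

g1 = s XOR q
g2 = g1 XOR s = (s XOR q) XOR s
g3 = g1 XOR g2 = (s XOR q) XOR ((s XOR q) XOR s)
g5 = g3 OR q = ((s XOR q) XOR ((s XOR q) XOR s)) OR q
At p=0, q=0, r=0, s=1: circuit gives 1, formula gives 0.

No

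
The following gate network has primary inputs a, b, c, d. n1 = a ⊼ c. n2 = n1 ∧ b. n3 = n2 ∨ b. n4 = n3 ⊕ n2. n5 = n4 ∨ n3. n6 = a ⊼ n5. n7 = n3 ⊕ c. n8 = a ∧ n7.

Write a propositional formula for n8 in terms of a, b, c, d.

a ∧ ((((a ⊼ c) ∧ b) ∨ b) ⊕ c)

n1 = a ⊼ c
n2 = n1 ∧ b = (a ⊼ c) ∧ b
n3 = n2 ∨ b = ((a ⊼ c) ∧ b) ∨ b
n7 = n3 ⊕ c = (((a ⊼ c) ∧ b) ∨ b) ⊕ c
n8 = a ∧ n7 = a ∧ ((((a ⊼ c) ∧ b) ∨ b) ⊕ c)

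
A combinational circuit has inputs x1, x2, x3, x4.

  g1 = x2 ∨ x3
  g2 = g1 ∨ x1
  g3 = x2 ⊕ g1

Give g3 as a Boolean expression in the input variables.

x2 ⊕ (x2 ∨ x3)

g1 = x2 ∨ x3
g3 = x2 ⊕ g1 = x2 ⊕ (x2 ∨ x3)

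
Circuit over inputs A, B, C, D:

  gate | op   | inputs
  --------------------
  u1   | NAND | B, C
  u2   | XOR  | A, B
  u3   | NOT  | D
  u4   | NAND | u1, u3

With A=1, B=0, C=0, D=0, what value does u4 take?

u1 = 0 NAND 0 = 1
u3 = NOT 0 = 1
u4 = 1 NAND 1 = 0

0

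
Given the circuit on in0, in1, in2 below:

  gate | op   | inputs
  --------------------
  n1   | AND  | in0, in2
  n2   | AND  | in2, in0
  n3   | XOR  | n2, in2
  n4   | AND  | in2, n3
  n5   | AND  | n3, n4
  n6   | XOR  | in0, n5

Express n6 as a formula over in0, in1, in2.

in0 XOR (((in2 AND in0) XOR in2) AND (in2 AND ((in2 AND in0) XOR in2)))

n2 = in2 AND in0
n3 = n2 XOR in2 = (in2 AND in0) XOR in2
n4 = in2 AND n3 = in2 AND ((in2 AND in0) XOR in2)
n5 = n3 AND n4 = ((in2 AND in0) XOR in2) AND (in2 AND ((in2 AND in0) XOR in2))
n6 = in0 XOR n5 = in0 XOR (((in2 AND in0) XOR in2) AND (in2 AND ((in2 AND in0) XOR in2)))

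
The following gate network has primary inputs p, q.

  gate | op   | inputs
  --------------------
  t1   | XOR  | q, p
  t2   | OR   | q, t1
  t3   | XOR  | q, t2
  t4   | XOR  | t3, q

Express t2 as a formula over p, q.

t1 = q XOR p
t2 = q OR t1 = q OR (q XOR p)

q OR (q XOR p)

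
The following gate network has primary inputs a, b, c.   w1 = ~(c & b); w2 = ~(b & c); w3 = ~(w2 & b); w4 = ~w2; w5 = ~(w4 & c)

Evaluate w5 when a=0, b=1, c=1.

w2 = ~(1 & 1) = 0
w4 = ~0 = 1
w5 = ~(1 & 1) = 0

0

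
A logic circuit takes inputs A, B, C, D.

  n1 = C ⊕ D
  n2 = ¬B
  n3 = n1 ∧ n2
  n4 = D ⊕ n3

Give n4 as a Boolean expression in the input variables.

n1 = C ⊕ D
n2 = ¬B
n3 = n1 ∧ n2 = (C ⊕ D) ∧ ¬B
n4 = D ⊕ n3 = D ⊕ ((C ⊕ D) ∧ ¬B)

D ⊕ ((C ⊕ D) ∧ ¬B)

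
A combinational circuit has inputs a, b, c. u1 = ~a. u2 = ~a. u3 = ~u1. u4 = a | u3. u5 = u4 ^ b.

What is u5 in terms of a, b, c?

u1 = ~a
u3 = ~u1 = ~~a
u4 = a | u3 = a | ~~a
u5 = u4 ^ b = (a | ~~a) ^ b

(a | ~~a) ^ b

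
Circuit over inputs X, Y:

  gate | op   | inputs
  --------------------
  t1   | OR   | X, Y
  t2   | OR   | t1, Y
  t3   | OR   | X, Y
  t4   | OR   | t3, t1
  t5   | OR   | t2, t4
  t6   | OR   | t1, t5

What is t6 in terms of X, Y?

(X OR Y) OR (((X OR Y) OR Y) OR ((X OR Y) OR (X OR Y)))

t1 = X OR Y
t2 = t1 OR Y = (X OR Y) OR Y
t3 = X OR Y
t4 = t3 OR t1 = (X OR Y) OR (X OR Y)
t5 = t2 OR t4 = ((X OR Y) OR Y) OR ((X OR Y) OR (X OR Y))
t6 = t1 OR t5 = (X OR Y) OR (((X OR Y) OR Y) OR ((X OR Y) OR (X OR Y)))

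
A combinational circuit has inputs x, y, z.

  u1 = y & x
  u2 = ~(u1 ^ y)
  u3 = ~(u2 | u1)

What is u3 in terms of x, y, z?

u1 = y & x
u2 = ~(u1 ^ y) = ~((y & x) ^ y)
u3 = ~(u2 | u1) = ~((~((y & x) ^ y)) | (y & x))

~((~((y & x) ^ y)) | (y & x))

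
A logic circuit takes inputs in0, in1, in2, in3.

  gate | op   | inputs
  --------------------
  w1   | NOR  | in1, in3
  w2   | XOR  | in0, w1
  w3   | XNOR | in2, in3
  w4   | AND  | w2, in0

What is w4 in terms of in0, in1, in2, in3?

w1 = in1 NOR in3
w2 = in0 XOR w1 = in0 XOR (in1 NOR in3)
w4 = w2 AND in0 = (in0 XOR (in1 NOR in3)) AND in0

(in0 XOR (in1 NOR in3)) AND in0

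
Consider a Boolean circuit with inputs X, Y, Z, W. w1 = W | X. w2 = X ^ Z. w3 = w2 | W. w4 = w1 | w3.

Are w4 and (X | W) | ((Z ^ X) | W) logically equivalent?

Yes

w1 = W | X
w2 = X ^ Z
w3 = w2 | W = (X ^ Z) | W
w4 = w1 | w3 = (W | X) | ((X ^ Z) | W)
At X=0, Y=0, Z=0, W=0: circuit gives 0, formula gives 0.
At X=0, Y=0, Z=0, W=1: circuit gives 1, formula gives 1.
Agrees on all 16 inputs.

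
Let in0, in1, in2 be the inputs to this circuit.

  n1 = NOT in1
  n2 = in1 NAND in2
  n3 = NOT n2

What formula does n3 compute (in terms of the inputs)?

NOT (in1 NAND in2)

n2 = in1 NAND in2
n3 = NOT n2 = NOT (in1 NAND in2)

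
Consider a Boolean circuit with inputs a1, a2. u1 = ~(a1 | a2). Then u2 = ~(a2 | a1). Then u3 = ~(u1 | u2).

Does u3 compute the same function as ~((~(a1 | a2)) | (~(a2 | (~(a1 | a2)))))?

u1 = ~(a1 | a2)
u2 = ~(a2 | a1)
u3 = ~(u1 | u2) = ~((~(a1 | a2)) | (~(a2 | a1)))
At a1=1, a2=0: circuit gives 1, formula gives 0.

No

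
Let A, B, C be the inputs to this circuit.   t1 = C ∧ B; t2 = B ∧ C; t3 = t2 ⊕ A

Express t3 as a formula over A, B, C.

(B ∧ C) ⊕ A

t2 = B ∧ C
t3 = t2 ⊕ A = (B ∧ C) ⊕ A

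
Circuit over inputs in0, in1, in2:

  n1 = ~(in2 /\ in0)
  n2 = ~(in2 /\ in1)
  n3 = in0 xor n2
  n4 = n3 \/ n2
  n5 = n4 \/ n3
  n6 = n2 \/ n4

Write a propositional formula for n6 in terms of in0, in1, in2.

(~(in2 /\ in1)) \/ ((in0 xor (~(in2 /\ in1))) \/ (~(in2 /\ in1)))

n2 = ~(in2 /\ in1)
n3 = in0 xor n2 = in0 xor (~(in2 /\ in1))
n4 = n3 \/ n2 = (in0 xor (~(in2 /\ in1))) \/ (~(in2 /\ in1))
n6 = n2 \/ n4 = (~(in2 /\ in1)) \/ ((in0 xor (~(in2 /\ in1))) \/ (~(in2 /\ in1)))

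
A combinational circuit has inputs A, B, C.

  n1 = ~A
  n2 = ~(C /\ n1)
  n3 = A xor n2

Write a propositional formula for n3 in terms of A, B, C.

A xor (~(C /\ ~A))

n1 = ~A
n2 = ~(C /\ n1) = ~(C /\ ~A)
n3 = A xor n2 = A xor (~(C /\ ~A))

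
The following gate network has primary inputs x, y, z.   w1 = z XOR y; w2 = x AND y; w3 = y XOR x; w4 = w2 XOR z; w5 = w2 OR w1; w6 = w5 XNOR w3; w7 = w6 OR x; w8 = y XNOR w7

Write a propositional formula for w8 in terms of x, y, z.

y XNOR ((((x AND y) OR (z XOR y)) XNOR (y XOR x)) OR x)

w1 = z XOR y
w2 = x AND y
w3 = y XOR x
w5 = w2 OR w1 = (x AND y) OR (z XOR y)
w6 = w5 XNOR w3 = ((x AND y) OR (z XOR y)) XNOR (y XOR x)
w7 = w6 OR x = (((x AND y) OR (z XOR y)) XNOR (y XOR x)) OR x
w8 = y XNOR w7 = y XNOR ((((x AND y) OR (z XOR y)) XNOR (y XOR x)) OR x)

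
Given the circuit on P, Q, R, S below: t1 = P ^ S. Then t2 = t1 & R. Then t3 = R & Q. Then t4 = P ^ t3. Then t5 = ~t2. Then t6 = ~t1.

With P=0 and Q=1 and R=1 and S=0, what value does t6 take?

1

t1 = 0 ^ 0 = 0
t6 = ~0 = 1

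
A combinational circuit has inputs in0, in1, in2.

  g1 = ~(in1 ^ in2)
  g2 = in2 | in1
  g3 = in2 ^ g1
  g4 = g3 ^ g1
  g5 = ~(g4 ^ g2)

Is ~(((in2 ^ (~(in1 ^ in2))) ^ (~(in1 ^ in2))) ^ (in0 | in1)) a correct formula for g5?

g1 = ~(in1 ^ in2)
g2 = in2 | in1
g3 = in2 ^ g1 = in2 ^ (~(in1 ^ in2))
g4 = g3 ^ g1 = (in2 ^ (~(in1 ^ in2))) ^ (~(in1 ^ in2))
g5 = ~(g4 ^ g2) = ~(((in2 ^ (~(in1 ^ in2))) ^ (~(in1 ^ in2))) ^ (in2 | in1))
At in0=0, in1=0, in2=1: circuit gives 1, formula gives 0.

No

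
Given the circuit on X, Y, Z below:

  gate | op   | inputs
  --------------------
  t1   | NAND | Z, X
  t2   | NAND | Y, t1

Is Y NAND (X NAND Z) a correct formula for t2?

Yes

t1 = Z NAND X
t2 = Y NAND t1 = Y NAND (Z NAND X)
At X=0, Y=1, Z=0: circuit gives 0, formula gives 0.
At X=0, Y=0, Z=0: circuit gives 1, formula gives 1.
Agrees on all 8 inputs.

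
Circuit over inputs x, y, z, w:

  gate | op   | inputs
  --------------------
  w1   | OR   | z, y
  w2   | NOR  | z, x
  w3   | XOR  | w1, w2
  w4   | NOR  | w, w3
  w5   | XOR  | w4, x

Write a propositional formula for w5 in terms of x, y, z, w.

(w NOR ((z OR y) XOR (z NOR x))) XOR x

w1 = z OR y
w2 = z NOR x
w3 = w1 XOR w2 = (z OR y) XOR (z NOR x)
w4 = w NOR w3 = w NOR ((z OR y) XOR (z NOR x))
w5 = w4 XOR x = (w NOR ((z OR y) XOR (z NOR x))) XOR x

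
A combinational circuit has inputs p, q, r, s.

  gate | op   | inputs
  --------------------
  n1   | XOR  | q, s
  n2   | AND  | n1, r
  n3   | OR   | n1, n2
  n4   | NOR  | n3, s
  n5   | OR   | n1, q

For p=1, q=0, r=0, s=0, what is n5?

0

n1 = 0 XOR 0 = 0
n5 = 0 OR 0 = 0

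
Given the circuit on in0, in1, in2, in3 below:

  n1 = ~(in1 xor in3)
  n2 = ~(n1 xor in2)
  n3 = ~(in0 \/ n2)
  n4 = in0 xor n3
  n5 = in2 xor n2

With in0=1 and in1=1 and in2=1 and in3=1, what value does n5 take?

n1 = ~(1 xor 1) = 1
n2 = ~(1 xor 1) = 1
n5 = 1 xor 1 = 0

0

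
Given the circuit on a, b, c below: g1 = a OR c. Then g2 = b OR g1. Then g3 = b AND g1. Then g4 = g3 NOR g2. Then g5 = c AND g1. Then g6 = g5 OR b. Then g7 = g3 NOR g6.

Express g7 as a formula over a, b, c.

g1 = a OR c
g3 = b AND g1 = b AND (a OR c)
g5 = c AND g1 = c AND (a OR c)
g6 = g5 OR b = (c AND (a OR c)) OR b
g7 = g3 NOR g6 = (b AND (a OR c)) NOR ((c AND (a OR c)) OR b)

(b AND (a OR c)) NOR ((c AND (a OR c)) OR b)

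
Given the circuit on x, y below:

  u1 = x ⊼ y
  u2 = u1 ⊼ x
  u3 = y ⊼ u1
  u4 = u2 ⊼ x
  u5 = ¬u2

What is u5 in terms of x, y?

u1 = x ⊼ y
u2 = u1 ⊼ x = (x ⊼ y) ⊼ x
u5 = ¬u2 = ¬((x ⊼ y) ⊼ x)

¬((x ⊼ y) ⊼ x)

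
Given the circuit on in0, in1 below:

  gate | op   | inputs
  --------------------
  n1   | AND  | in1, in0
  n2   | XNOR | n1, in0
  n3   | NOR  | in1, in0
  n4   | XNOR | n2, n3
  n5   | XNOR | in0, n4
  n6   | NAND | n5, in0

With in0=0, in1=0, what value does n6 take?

n1 = 0 AND 0 = 0
n2 = 0 XNOR 0 = 1
n3 = 0 NOR 0 = 1
n4 = 1 XNOR 1 = 1
n5 = 0 XNOR 1 = 0
n6 = 0 NAND 0 = 1

1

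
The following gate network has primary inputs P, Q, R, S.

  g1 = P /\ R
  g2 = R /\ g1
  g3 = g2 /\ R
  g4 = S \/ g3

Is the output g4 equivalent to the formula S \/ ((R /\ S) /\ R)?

g1 = P /\ R
g2 = R /\ g1 = R /\ (P /\ R)
g3 = g2 /\ R = (R /\ (P /\ R)) /\ R
g4 = S \/ g3 = S \/ ((R /\ (P /\ R)) /\ R)
At P=1, Q=0, R=1, S=0: circuit gives 1, formula gives 0.

No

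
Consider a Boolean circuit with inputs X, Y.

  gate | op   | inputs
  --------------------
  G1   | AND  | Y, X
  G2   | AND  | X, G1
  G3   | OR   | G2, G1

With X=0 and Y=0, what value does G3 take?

0

G1 = 0 AND 0 = 0
G2 = 0 AND 0 = 0
G3 = 0 OR 0 = 0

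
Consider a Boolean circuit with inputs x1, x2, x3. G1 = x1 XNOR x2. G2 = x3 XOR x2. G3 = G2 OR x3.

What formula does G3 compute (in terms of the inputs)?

G2 = x3 XOR x2
G3 = G2 OR x3 = (x3 XOR x2) OR x3

(x3 XOR x2) OR x3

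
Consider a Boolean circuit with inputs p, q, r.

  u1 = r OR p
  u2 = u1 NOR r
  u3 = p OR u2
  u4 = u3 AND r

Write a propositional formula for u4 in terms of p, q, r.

(p OR ((r OR p) NOR r)) AND r

u1 = r OR p
u2 = u1 NOR r = (r OR p) NOR r
u3 = p OR u2 = p OR ((r OR p) NOR r)
u4 = u3 AND r = (p OR ((r OR p) NOR r)) AND r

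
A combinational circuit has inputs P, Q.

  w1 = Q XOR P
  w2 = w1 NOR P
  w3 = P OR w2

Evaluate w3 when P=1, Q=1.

w1 = 1 XOR 1 = 0
w2 = 0 NOR 1 = 0
w3 = 1 OR 0 = 1

1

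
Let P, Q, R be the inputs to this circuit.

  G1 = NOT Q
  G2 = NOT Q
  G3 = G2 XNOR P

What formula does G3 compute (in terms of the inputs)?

G2 = NOT Q
G3 = G2 XNOR P = NOT Q XNOR P

NOT Q XNOR P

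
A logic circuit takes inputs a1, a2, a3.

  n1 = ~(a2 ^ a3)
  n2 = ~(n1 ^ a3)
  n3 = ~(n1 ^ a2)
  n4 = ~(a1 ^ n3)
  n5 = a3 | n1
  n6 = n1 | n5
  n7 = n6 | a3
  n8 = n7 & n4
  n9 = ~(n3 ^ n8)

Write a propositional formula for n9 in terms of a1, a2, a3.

~((~((~(a2 ^ a3)) ^ a2)) ^ ((((~(a2 ^ a3)) | (a3 | (~(a2 ^ a3)))) | a3) & (~(a1 ^ (~((~(a2 ^ a3)) ^ a2))))))

n1 = ~(a2 ^ a3)
n3 = ~(n1 ^ a2) = ~((~(a2 ^ a3)) ^ a2)
n4 = ~(a1 ^ n3) = ~(a1 ^ (~((~(a2 ^ a3)) ^ a2)))
n5 = a3 | n1 = a3 | (~(a2 ^ a3))
n6 = n1 | n5 = (~(a2 ^ a3)) | (a3 | (~(a2 ^ a3)))
n7 = n6 | a3 = ((~(a2 ^ a3)) | (a3 | (~(a2 ^ a3)))) | a3
n8 = n7 & n4 = (((~(a2 ^ a3)) | (a3 | (~(a2 ^ a3)))) | a3) & (~(a1 ^ (~((~(a2 ^ a3)) ^ a2))))
n9 = ~(n3 ^ n8) = ~((~((~(a2 ^ a3)) ^ a2)) ^ ((((~(a2 ^ a3)) | (a3 | (~(a2 ^ a3)))) | a3) & (~(a1 ^ (~((~(a2 ^ a3)) ^ a2))))))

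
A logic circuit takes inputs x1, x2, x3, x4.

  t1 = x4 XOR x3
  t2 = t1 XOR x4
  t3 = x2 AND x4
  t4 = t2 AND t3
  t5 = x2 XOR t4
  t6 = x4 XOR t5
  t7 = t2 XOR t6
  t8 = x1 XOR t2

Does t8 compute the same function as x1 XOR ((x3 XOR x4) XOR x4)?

Yes

t1 = x4 XOR x3
t2 = t1 XOR x4 = (x4 XOR x3) XOR x4
t8 = x1 XOR t2 = x1 XOR ((x4 XOR x3) XOR x4)
At x1=0, x2=0, x3=0, x4=0: circuit gives 0, formula gives 0.
At x1=0, x2=0, x3=1, x4=0: circuit gives 1, formula gives 1.
Agrees on all 16 inputs.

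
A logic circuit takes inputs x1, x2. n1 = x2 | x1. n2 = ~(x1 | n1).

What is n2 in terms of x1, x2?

~(x1 | (x2 | x1))

n1 = x2 | x1
n2 = ~(x1 | n1) = ~(x1 | (x2 | x1))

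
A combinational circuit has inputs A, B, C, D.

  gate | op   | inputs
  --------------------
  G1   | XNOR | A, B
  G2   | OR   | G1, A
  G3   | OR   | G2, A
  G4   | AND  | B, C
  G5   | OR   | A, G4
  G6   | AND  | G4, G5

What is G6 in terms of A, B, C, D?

G4 = B AND C
G5 = A OR G4 = A OR (B AND C)
G6 = G4 AND G5 = (B AND C) AND (A OR (B AND C))

(B AND C) AND (A OR (B AND C))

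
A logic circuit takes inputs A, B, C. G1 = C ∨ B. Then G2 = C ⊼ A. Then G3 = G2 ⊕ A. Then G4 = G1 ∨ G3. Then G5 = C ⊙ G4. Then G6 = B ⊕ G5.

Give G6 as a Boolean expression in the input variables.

B ⊕ (C ⊙ ((C ∨ B) ∨ ((C ⊼ A) ⊕ A)))

G1 = C ∨ B
G2 = C ⊼ A
G3 = G2 ⊕ A = (C ⊼ A) ⊕ A
G4 = G1 ∨ G3 = (C ∨ B) ∨ ((C ⊼ A) ⊕ A)
G5 = C ⊙ G4 = C ⊙ ((C ∨ B) ∨ ((C ⊼ A) ⊕ A))
G6 = B ⊕ G5 = B ⊕ (C ⊙ ((C ∨ B) ∨ ((C ⊼ A) ⊕ A)))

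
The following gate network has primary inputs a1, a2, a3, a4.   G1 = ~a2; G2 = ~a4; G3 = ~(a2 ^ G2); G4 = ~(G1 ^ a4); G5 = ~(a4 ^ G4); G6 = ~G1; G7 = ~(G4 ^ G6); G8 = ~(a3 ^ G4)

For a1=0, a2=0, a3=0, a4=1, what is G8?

0

G1 = ~0 = 1
G4 = ~(1 ^ 1) = 1
G8 = ~(0 ^ 1) = 0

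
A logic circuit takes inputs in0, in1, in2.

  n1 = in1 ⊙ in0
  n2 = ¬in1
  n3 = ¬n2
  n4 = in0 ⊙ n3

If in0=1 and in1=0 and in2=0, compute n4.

0

n2 = ¬0 = 1
n3 = ¬1 = 0
n4 = 1 ⊙ 0 = 0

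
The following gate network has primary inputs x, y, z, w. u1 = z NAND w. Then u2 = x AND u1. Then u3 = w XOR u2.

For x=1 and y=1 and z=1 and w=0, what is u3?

1

u1 = 1 NAND 0 = 1
u2 = 1 AND 1 = 1
u3 = 0 XOR 1 = 1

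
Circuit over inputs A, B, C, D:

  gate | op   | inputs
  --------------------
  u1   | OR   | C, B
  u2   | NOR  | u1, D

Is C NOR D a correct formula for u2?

u1 = C OR B
u2 = u1 NOR D = (C OR B) NOR D
At A=0, B=1, C=0, D=0: circuit gives 0, formula gives 1.

No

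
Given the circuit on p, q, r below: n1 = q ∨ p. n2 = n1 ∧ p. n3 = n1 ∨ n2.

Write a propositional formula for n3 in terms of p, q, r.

(q ∨ p) ∨ ((q ∨ p) ∧ p)

n1 = q ∨ p
n2 = n1 ∧ p = (q ∨ p) ∧ p
n3 = n1 ∨ n2 = (q ∨ p) ∨ ((q ∨ p) ∧ p)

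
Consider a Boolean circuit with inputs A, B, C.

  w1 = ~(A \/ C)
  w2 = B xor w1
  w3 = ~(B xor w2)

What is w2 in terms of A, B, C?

w1 = ~(A \/ C)
w2 = B xor w1 = B xor (~(A \/ C))

B xor (~(A \/ C))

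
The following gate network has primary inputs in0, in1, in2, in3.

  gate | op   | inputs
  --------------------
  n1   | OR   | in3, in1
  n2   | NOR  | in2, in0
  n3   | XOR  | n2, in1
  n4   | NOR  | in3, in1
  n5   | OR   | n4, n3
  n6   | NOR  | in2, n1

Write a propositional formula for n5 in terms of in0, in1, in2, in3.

(in3 NOR in1) OR ((in2 NOR in0) XOR in1)

n2 = in2 NOR in0
n3 = n2 XOR in1 = (in2 NOR in0) XOR in1
n4 = in3 NOR in1
n5 = n4 OR n3 = (in3 NOR in1) OR ((in2 NOR in0) XOR in1)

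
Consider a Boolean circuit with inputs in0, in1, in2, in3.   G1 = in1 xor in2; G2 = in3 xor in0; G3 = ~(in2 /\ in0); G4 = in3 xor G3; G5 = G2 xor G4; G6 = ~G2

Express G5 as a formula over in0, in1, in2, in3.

(in3 xor in0) xor (in3 xor (~(in2 /\ in0)))

G2 = in3 xor in0
G3 = ~(in2 /\ in0)
G4 = in3 xor G3 = in3 xor (~(in2 /\ in0))
G5 = G2 xor G4 = (in3 xor in0) xor (in3 xor (~(in2 /\ in0)))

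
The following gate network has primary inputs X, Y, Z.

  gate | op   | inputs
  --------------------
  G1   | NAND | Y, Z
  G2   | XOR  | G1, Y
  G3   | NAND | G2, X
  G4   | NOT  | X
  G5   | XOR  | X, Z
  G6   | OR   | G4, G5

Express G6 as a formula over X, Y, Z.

G4 = NOT X
G5 = X XOR Z
G6 = G4 OR G5 = NOT X OR (X XOR Z)

NOT X OR (X XOR Z)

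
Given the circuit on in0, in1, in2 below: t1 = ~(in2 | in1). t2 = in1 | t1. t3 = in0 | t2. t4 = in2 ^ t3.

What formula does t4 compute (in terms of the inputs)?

in2 ^ (in0 | (in1 | (~(in2 | in1))))

t1 = ~(in2 | in1)
t2 = in1 | t1 = in1 | (~(in2 | in1))
t3 = in0 | t2 = in0 | (in1 | (~(in2 | in1)))
t4 = in2 ^ t3 = in2 ^ (in0 | (in1 | (~(in2 | in1))))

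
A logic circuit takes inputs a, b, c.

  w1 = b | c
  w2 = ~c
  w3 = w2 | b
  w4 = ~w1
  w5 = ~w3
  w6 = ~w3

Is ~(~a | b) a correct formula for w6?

No

w2 = ~c
w3 = w2 | b = ~c | b
w6 = ~w3 = ~(~c | b)
At a=0, b=0, c=1: circuit gives 1, formula gives 0.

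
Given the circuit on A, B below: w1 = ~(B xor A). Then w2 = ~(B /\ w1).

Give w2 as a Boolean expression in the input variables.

w1 = ~(B xor A)
w2 = ~(B /\ w1) = ~(B /\ (~(B xor A)))

~(B /\ (~(B xor A)))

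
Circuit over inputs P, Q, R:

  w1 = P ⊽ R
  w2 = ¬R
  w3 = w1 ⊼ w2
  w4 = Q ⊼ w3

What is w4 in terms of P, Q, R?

Q ⊼ ((P ⊽ R) ⊼ ¬R)

w1 = P ⊽ R
w2 = ¬R
w3 = w1 ⊼ w2 = (P ⊽ R) ⊼ ¬R
w4 = Q ⊼ w3 = Q ⊼ ((P ⊽ R) ⊼ ¬R)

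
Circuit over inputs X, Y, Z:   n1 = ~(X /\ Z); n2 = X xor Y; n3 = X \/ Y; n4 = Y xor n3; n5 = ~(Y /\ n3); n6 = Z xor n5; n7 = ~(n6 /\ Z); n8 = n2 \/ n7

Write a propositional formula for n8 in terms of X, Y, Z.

(X xor Y) \/ (~((Z xor (~(Y /\ (X \/ Y)))) /\ Z))

n2 = X xor Y
n3 = X \/ Y
n5 = ~(Y /\ n3) = ~(Y /\ (X \/ Y))
n6 = Z xor n5 = Z xor (~(Y /\ (X \/ Y)))
n7 = ~(n6 /\ Z) = ~((Z xor (~(Y /\ (X \/ Y)))) /\ Z)
n8 = n2 \/ n7 = (X xor Y) \/ (~((Z xor (~(Y /\ (X \/ Y)))) /\ Z))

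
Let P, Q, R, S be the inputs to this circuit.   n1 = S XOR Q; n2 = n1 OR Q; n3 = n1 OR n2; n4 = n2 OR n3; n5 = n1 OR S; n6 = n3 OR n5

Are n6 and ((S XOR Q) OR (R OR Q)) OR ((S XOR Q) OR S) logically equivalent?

No

n1 = S XOR Q
n2 = n1 OR Q = (S XOR Q) OR Q
n3 = n1 OR n2 = (S XOR Q) OR ((S XOR Q) OR Q)
n5 = n1 OR S = (S XOR Q) OR S
n6 = n3 OR n5 = ((S XOR Q) OR ((S XOR Q) OR Q)) OR ((S XOR Q) OR S)
At P=0, Q=0, R=1, S=0: circuit gives 0, formula gives 1.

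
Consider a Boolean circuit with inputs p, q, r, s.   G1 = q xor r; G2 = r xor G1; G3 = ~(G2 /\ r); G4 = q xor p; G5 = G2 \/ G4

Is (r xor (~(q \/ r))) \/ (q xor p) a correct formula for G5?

G1 = q xor r
G2 = r xor G1 = r xor (q xor r)
G4 = q xor p
G5 = G2 \/ G4 = (r xor (q xor r)) \/ (q xor p)
At p=0, q=0, r=0, s=0: circuit gives 0, formula gives 1.

No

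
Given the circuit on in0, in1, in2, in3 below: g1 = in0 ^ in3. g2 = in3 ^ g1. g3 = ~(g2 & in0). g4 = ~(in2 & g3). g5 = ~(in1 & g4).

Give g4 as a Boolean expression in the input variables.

~(in2 & (~((in3 ^ (in0 ^ in3)) & in0)))

g1 = in0 ^ in3
g2 = in3 ^ g1 = in3 ^ (in0 ^ in3)
g3 = ~(g2 & in0) = ~((in3 ^ (in0 ^ in3)) & in0)
g4 = ~(in2 & g3) = ~(in2 & (~((in3 ^ (in0 ^ in3)) & in0)))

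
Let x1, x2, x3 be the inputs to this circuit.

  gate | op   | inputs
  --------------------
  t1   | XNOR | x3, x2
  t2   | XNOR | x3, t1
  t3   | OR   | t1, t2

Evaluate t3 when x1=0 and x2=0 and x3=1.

0

t1 = 1 XNOR 0 = 0
t2 = 1 XNOR 0 = 0
t3 = 0 OR 0 = 0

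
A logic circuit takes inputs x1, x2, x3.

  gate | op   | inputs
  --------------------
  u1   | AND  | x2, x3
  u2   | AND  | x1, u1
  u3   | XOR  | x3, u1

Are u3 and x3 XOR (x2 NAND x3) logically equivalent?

No

u1 = x2 AND x3
u3 = x3 XOR u1 = x3 XOR (x2 AND x3)
At x1=0, x2=0, x3=0: circuit gives 0, formula gives 1.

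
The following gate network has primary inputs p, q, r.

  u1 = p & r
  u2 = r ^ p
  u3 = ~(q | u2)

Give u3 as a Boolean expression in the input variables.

u2 = r ^ p
u3 = ~(q | u2) = ~(q | (r ^ p))

~(q | (r ^ p))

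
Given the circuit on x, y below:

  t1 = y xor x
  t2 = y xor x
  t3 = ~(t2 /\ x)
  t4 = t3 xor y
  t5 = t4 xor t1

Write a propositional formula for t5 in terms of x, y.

((~((y xor x) /\ x)) xor y) xor (y xor x)

t1 = y xor x
t2 = y xor x
t3 = ~(t2 /\ x) = ~((y xor x) /\ x)
t4 = t3 xor y = (~((y xor x) /\ x)) xor y
t5 = t4 xor t1 = ((~((y xor x) /\ x)) xor y) xor (y xor x)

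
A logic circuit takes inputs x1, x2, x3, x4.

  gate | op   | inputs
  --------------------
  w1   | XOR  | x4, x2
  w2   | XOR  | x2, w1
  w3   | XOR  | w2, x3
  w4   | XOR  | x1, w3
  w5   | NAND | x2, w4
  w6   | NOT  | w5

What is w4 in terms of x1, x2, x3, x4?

w1 = x4 XOR x2
w2 = x2 XOR w1 = x2 XOR (x4 XOR x2)
w3 = w2 XOR x3 = (x2 XOR (x4 XOR x2)) XOR x3
w4 = x1 XOR w3 = x1 XOR ((x2 XOR (x4 XOR x2)) XOR x3)

x1 XOR ((x2 XOR (x4 XOR x2)) XOR x3)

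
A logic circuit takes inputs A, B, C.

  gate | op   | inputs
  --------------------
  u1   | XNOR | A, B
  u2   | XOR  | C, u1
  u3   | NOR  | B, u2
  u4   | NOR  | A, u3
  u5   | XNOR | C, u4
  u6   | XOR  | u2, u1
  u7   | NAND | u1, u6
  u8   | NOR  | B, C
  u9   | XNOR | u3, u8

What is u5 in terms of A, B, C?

u1 = A XNOR B
u2 = C XOR u1 = C XOR (A XNOR B)
u3 = B NOR u2 = B NOR (C XOR (A XNOR B))
u4 = A NOR u3 = A NOR (B NOR (C XOR (A XNOR B)))
u5 = C XNOR u4 = C XNOR (A NOR (B NOR (C XOR (A XNOR B))))

C XNOR (A NOR (B NOR (C XOR (A XNOR B))))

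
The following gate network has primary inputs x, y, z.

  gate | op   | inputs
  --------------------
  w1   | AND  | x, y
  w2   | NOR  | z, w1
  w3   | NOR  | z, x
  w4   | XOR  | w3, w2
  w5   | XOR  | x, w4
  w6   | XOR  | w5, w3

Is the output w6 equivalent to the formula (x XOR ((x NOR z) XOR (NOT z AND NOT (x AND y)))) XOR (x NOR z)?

Yes

w1 = x AND y
w2 = z NOR w1 = z NOR (x AND y)
w3 = z NOR x
w4 = w3 XOR w2 = (z NOR x) XOR (z NOR (x AND y))
w5 = x XOR w4 = x XOR ((z NOR x) XOR (z NOR (x AND y)))
w6 = w5 XOR w3 = (x XOR ((z NOR x) XOR (z NOR (x AND y)))) XOR (z NOR x)
At x=0, y=0, z=1: circuit gives 0, formula gives 0.
At x=0, y=0, z=0: circuit gives 1, formula gives 1.
Agrees on all 8 inputs.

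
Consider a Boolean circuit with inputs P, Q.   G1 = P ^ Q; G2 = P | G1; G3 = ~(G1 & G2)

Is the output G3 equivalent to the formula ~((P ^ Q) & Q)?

No

G1 = P ^ Q
G2 = P | G1 = P | (P ^ Q)
G3 = ~(G1 & G2) = ~((P ^ Q) & (P | (P ^ Q)))
At P=1, Q=0: circuit gives 0, formula gives 1.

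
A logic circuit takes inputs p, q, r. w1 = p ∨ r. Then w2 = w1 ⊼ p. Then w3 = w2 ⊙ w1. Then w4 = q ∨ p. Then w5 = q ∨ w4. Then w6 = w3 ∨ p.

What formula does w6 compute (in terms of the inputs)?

(((p ∨ r) ⊼ p) ⊙ (p ∨ r)) ∨ p

w1 = p ∨ r
w2 = w1 ⊼ p = (p ∨ r) ⊼ p
w3 = w2 ⊙ w1 = ((p ∨ r) ⊼ p) ⊙ (p ∨ r)
w6 = w3 ∨ p = (((p ∨ r) ⊼ p) ⊙ (p ∨ r)) ∨ p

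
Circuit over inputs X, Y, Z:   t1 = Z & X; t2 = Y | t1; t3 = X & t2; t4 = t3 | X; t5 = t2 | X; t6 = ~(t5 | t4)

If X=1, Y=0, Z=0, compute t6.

t1 = 0 & 1 = 0
t2 = 0 | 0 = 0
t3 = 1 & 0 = 0
t4 = 0 | 1 = 1
t5 = 0 | 1 = 1
t6 = ~(1 | 1) = 0

0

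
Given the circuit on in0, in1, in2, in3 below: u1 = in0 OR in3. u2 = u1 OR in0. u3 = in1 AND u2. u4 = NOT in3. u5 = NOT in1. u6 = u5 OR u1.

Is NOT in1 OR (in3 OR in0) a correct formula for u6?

Yes

u1 = in0 OR in3
u5 = NOT in1
u6 = u5 OR u1 = NOT in1 OR (in0 OR in3)
At in0=0, in1=1, in2=0, in3=0: circuit gives 0, formula gives 0.
At in0=0, in1=0, in2=0, in3=0: circuit gives 1, formula gives 1.
Agrees on all 16 inputs.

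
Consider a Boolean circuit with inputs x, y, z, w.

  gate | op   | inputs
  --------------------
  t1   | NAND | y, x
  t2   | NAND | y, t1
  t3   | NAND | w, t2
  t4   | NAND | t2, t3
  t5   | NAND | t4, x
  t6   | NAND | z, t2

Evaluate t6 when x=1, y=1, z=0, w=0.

t1 = 1 NAND 1 = 0
t2 = 1 NAND 0 = 1
t6 = 0 NAND 1 = 1

1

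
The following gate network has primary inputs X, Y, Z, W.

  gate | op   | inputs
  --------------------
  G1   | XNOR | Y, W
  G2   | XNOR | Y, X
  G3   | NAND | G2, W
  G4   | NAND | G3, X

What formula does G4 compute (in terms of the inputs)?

((Y XNOR X) NAND W) NAND X

G2 = Y XNOR X
G3 = G2 NAND W = (Y XNOR X) NAND W
G4 = G3 NAND X = ((Y XNOR X) NAND W) NAND X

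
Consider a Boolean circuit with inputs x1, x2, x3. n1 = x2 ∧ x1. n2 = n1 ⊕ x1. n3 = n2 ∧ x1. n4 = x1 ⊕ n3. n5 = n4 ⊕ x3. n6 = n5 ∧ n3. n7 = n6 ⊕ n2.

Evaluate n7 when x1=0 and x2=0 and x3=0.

n1 = 0 ∧ 0 = 0
n2 = 0 ⊕ 0 = 0
n3 = 0 ∧ 0 = 0
n4 = 0 ⊕ 0 = 0
n5 = 0 ⊕ 0 = 0
n6 = 0 ∧ 0 = 0
n7 = 0 ⊕ 0 = 0

0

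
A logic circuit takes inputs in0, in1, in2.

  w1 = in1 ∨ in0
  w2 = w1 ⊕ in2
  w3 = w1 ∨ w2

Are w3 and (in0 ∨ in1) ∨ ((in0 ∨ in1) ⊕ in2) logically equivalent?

Yes

w1 = in1 ∨ in0
w2 = w1 ⊕ in2 = (in1 ∨ in0) ⊕ in2
w3 = w1 ∨ w2 = (in1 ∨ in0) ∨ ((in1 ∨ in0) ⊕ in2)
At in0=0, in1=0, in2=0: circuit gives 0, formula gives 0.
At in0=0, in1=0, in2=1: circuit gives 1, formula gives 1.
Agrees on all 8 inputs.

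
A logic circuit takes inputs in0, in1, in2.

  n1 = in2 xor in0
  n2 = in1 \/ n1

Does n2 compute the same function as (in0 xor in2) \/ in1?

n1 = in2 xor in0
n2 = in1 \/ n1 = in1 \/ (in2 xor in0)
At in0=0, in1=0, in2=0: circuit gives 0, formula gives 0.
At in0=0, in1=0, in2=1: circuit gives 1, formula gives 1.
Agrees on all 8 inputs.

Yes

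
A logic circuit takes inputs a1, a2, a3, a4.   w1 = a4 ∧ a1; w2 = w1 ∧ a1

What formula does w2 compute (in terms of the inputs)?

(a4 ∧ a1) ∧ a1

w1 = a4 ∧ a1
w2 = w1 ∧ a1 = (a4 ∧ a1) ∧ a1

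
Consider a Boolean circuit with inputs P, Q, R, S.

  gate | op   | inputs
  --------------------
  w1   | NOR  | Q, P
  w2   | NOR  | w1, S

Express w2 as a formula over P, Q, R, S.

(Q NOR P) NOR S

w1 = Q NOR P
w2 = w1 NOR S = (Q NOR P) NOR S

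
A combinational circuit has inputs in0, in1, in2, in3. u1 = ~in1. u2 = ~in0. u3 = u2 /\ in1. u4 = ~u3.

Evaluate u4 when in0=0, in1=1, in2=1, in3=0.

0

u2 = ~0 = 1
u3 = 1 /\ 1 = 1
u4 = ~1 = 0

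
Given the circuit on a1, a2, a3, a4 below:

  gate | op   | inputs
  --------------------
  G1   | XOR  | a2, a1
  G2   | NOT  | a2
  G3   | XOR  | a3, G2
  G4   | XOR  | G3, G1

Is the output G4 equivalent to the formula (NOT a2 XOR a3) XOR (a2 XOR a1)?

G1 = a2 XOR a1
G2 = NOT a2
G3 = a3 XOR G2 = a3 XOR NOT a2
G4 = G3 XOR G1 = (a3 XOR NOT a2) XOR (a2 XOR a1)
At a1=0, a2=0, a3=1, a4=0: circuit gives 0, formula gives 0.
At a1=0, a2=0, a3=0, a4=0: circuit gives 1, formula gives 1.
Agrees on all 16 inputs.

Yes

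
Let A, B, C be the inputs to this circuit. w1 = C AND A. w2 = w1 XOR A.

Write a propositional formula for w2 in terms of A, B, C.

(C AND A) XOR A

w1 = C AND A
w2 = w1 XOR A = (C AND A) XOR A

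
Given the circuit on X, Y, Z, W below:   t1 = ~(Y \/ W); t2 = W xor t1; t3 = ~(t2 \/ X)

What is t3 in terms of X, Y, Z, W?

t1 = ~(Y \/ W)
t2 = W xor t1 = W xor (~(Y \/ W))
t3 = ~(t2 \/ X) = ~((W xor (~(Y \/ W))) \/ X)

~((W xor (~(Y \/ W))) \/ X)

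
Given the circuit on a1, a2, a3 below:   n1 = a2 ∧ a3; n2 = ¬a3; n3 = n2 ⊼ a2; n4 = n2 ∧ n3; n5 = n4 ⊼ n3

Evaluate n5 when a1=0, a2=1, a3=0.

1

n2 = ¬0 = 1
n3 = 1 ⊼ 1 = 0
n4 = 1 ∧ 0 = 0
n5 = 0 ⊼ 0 = 1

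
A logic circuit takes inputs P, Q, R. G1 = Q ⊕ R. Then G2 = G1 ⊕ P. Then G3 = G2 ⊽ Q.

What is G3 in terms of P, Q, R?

((Q ⊕ R) ⊕ P) ⊽ Q

G1 = Q ⊕ R
G2 = G1 ⊕ P = (Q ⊕ R) ⊕ P
G3 = G2 ⊽ Q = ((Q ⊕ R) ⊕ P) ⊽ Q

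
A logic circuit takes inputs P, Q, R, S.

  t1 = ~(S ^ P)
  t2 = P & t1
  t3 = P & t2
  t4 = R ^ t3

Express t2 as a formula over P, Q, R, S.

P & (~(S ^ P))

t1 = ~(S ^ P)
t2 = P & t1 = P & (~(S ^ P))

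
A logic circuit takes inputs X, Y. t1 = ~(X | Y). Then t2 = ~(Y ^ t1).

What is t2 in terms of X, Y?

t1 = ~(X | Y)
t2 = ~(Y ^ t1) = ~(Y ^ (~(X | Y)))

~(Y ^ (~(X | Y)))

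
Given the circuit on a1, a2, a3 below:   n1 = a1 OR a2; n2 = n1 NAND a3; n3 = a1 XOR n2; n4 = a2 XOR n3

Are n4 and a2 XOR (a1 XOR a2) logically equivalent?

n1 = a1 OR a2
n2 = n1 NAND a3 = (a1 OR a2) NAND a3
n3 = a1 XOR n2 = a1 XOR ((a1 OR a2) NAND a3)
n4 = a2 XOR n3 = a2 XOR (a1 XOR ((a1 OR a2) NAND a3))
At a1=0, a2=0, a3=0: circuit gives 1, formula gives 0.

No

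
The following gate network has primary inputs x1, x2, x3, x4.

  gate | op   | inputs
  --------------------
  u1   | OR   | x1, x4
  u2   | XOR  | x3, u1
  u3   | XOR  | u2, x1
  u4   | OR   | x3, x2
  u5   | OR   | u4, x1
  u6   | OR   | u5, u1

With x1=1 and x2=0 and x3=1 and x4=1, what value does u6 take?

1

u1 = 1 OR 1 = 1
u4 = 1 OR 0 = 1
u5 = 1 OR 1 = 1
u6 = 1 OR 1 = 1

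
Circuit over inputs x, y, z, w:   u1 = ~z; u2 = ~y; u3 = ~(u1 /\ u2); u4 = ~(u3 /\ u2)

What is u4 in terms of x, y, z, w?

~((~(~z /\ ~y)) /\ ~y)

u1 = ~z
u2 = ~y
u3 = ~(u1 /\ u2) = ~(~z /\ ~y)
u4 = ~(u3 /\ u2) = ~((~(~z /\ ~y)) /\ ~y)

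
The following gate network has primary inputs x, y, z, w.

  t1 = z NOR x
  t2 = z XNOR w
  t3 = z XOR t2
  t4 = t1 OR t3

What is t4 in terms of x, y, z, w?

t1 = z NOR x
t2 = z XNOR w
t3 = z XOR t2 = z XOR (z XNOR w)
t4 = t1 OR t3 = (z NOR x) OR (z XOR (z XNOR w))

(z NOR x) OR (z XOR (z XNOR w))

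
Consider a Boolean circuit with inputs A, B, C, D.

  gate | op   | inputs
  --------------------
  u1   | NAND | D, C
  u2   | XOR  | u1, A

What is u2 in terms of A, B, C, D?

(D NAND C) XOR A

u1 = D NAND C
u2 = u1 XOR A = (D NAND C) XOR A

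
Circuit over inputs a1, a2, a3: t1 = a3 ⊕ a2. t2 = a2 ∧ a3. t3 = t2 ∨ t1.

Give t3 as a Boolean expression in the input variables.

t1 = a3 ⊕ a2
t2 = a2 ∧ a3
t3 = t2 ∨ t1 = (a2 ∧ a3) ∨ (a3 ⊕ a2)

(a2 ∧ a3) ∨ (a3 ⊕ a2)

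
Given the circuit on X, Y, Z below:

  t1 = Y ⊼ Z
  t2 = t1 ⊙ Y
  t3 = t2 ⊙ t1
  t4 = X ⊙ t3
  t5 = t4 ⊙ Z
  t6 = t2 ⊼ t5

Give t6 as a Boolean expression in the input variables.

((Y ⊼ Z) ⊙ Y) ⊼ ((X ⊙ (((Y ⊼ Z) ⊙ Y) ⊙ (Y ⊼ Z))) ⊙ Z)

t1 = Y ⊼ Z
t2 = t1 ⊙ Y = (Y ⊼ Z) ⊙ Y
t3 = t2 ⊙ t1 = ((Y ⊼ Z) ⊙ Y) ⊙ (Y ⊼ Z)
t4 = X ⊙ t3 = X ⊙ (((Y ⊼ Z) ⊙ Y) ⊙ (Y ⊼ Z))
t5 = t4 ⊙ Z = (X ⊙ (((Y ⊼ Z) ⊙ Y) ⊙ (Y ⊼ Z))) ⊙ Z
t6 = t2 ⊼ t5 = ((Y ⊼ Z) ⊙ Y) ⊼ ((X ⊙ (((Y ⊼ Z) ⊙ Y) ⊙ (Y ⊼ Z))) ⊙ Z)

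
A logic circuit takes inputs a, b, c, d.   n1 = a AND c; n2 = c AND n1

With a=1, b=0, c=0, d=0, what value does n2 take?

n1 = 1 AND 0 = 0
n2 = 0 AND 0 = 0

0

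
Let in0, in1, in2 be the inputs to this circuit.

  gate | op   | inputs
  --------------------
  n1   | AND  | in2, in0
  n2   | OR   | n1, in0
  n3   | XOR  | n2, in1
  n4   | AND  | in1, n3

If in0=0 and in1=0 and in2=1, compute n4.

n1 = 1 AND 0 = 0
n2 = 0 OR 0 = 0
n3 = 0 XOR 0 = 0
n4 = 0 AND 0 = 0

0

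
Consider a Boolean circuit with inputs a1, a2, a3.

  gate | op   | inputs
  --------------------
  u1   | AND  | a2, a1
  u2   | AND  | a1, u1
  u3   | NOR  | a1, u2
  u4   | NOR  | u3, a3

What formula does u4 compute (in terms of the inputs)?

u1 = a2 AND a1
u2 = a1 AND u1 = a1 AND (a2 AND a1)
u3 = a1 NOR u2 = a1 NOR (a1 AND (a2 AND a1))
u4 = u3 NOR a3 = (a1 NOR (a1 AND (a2 AND a1))) NOR a3

(a1 NOR (a1 AND (a2 AND a1))) NOR a3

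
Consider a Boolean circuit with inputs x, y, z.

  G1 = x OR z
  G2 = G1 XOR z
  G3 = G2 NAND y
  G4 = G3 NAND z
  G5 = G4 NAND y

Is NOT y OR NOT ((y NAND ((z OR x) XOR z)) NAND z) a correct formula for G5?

G1 = x OR z
G2 = G1 XOR z = (x OR z) XOR z
G3 = G2 NAND y = ((x OR z) XOR z) NAND y
G4 = G3 NAND z = (((x OR z) XOR z) NAND y) NAND z
G5 = G4 NAND y = ((((x OR z) XOR z) NAND y) NAND z) NAND y
At x=0, y=1, z=0: circuit gives 0, formula gives 0.
At x=0, y=0, z=0: circuit gives 1, formula gives 1.
Agrees on all 8 inputs.

Yes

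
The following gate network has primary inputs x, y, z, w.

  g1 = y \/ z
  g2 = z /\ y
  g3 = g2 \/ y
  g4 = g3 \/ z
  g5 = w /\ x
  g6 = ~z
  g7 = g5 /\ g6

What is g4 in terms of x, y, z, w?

((z /\ y) \/ y) \/ z

g2 = z /\ y
g3 = g2 \/ y = (z /\ y) \/ y
g4 = g3 \/ z = ((z /\ y) \/ y) \/ z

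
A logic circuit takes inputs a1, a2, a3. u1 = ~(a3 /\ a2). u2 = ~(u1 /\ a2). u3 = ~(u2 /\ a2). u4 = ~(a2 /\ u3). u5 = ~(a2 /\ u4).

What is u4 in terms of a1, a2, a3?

~(a2 /\ (~((~((~(a3 /\ a2)) /\ a2)) /\ a2)))

u1 = ~(a3 /\ a2)
u2 = ~(u1 /\ a2) = ~((~(a3 /\ a2)) /\ a2)
u3 = ~(u2 /\ a2) = ~((~((~(a3 /\ a2)) /\ a2)) /\ a2)
u4 = ~(a2 /\ u3) = ~(a2 /\ (~((~((~(a3 /\ a2)) /\ a2)) /\ a2)))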